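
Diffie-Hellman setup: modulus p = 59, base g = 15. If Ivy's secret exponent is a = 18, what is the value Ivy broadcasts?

53

Public value = 15^18 mod 59.
15^1 ≡ 15 (mod 59)
15^2 = (15^1)^2 ≡ 15^2 = 225 ≡ 48 (mod 59)
15^4 = (15^2)^2 ≡ 48^2 = 2304 ≡ 3 (mod 59)
15^8 = (15^4)^2 ≡ 3^2 = 9 ≡ 9 (mod 59)
15^16 = (15^8)^2 ≡ 9^2 = 81 ≡ 22 (mod 59)
15^18 = 15^16 · 15^2 ≡ 22 · 48 ≡ 53 (mod 59).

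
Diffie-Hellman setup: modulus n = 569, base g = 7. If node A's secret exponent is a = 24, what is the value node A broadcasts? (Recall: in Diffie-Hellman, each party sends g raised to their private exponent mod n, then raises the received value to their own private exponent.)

345

Public value = 7^24 mod 569.
7^1 ≡ 7 (mod 569)
7^2 = (7^1)^2 ≡ 7^2 = 49 ≡ 49 (mod 569)
7^4 = (7^2)^2 ≡ 49^2 = 2401 ≡ 125 (mod 569)
7^8 = (7^4)^2 ≡ 125^2 = 15625 ≡ 262 (mod 569)
7^16 = (7^8)^2 ≡ 262^2 = 68644 ≡ 364 (mod 569)
7^24 = 7^16 · 7^8 ≡ 364 · 262 ≡ 345 (mod 569).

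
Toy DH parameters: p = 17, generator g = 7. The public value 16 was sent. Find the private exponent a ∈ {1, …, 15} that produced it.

8

Try successive powers of 7 modulo 17:
7^1 ≡ 7
7^2 ≡ 15
7^3 ≡ 3
7^4 ≡ 4
7^5 ≡ 11
7^6 ≡ 9
7^7 ≡ 12
7^8 ≡ 16
Found: a = 8.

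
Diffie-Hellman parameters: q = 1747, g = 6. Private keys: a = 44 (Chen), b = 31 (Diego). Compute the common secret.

Diego sends B = g^b mod q = 6^31 mod 1747.
6^1 ≡ 6 (mod 1747)
6^2 = (6^1)^2 ≡ 6^2 = 36 ≡ 36 (mod 1747)
6^4 = (6^2)^2 ≡ 36^2 = 1296 ≡ 1296 (mod 1747)
6^8 = (6^4)^2 ≡ 1296^2 = 1679616 ≡ 749 (mod 1747)
6^16 = (6^8)^2 ≡ 749^2 = 561001 ≡ 214 (mod 1747)
6^31 = 6^16 · 6^8 · 6^4 · 6^2 · 6^1 ≡ 214 · 749 · 1296 · 36 · 6 ≡ 1227 (mod 1747).
So B = 1227. Chen then computes K = B^a mod q = 1227^44 mod 1747.
1227^1 ≡ 1227 (mod 1747)
1227^2 = (1227^1)^2 ≡ 1227^2 = 1505529 ≡ 1362 (mod 1747)
1227^4 = (1227^2)^2 ≡ 1362^2 = 1855044 ≡ 1477 (mod 1747)
1227^8 = (1227^4)^2 ≡ 1477^2 = 2181529 ≡ 1273 (mod 1747)
1227^16 = (1227^8)^2 ≡ 1273^2 = 1620529 ≡ 1060 (mod 1747)
1227^32 = (1227^16)^2 ≡ 1060^2 = 1123600 ≡ 279 (mod 1747)
1227^44 = 1227^32 · 1227^8 · 1227^4 ≡ 279 · 1273 · 1477 ≡ 1234 (mod 1747).

1234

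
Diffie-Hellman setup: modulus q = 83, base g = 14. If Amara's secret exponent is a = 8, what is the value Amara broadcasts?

Public value = 14^{8} \pmod{83}.
14^1 ≡ 14 (mod 83)
14^2 = (14^1)^2 ≡ 14^2 = 196 ≡ 30 (mod 83)
14^4 = (14^2)^2 ≡ 30^2 = 900 ≡ 70 (mod 83)
14^8 = (14^4)^2 ≡ 70^2 = 4900 ≡ 3 (mod 83)

3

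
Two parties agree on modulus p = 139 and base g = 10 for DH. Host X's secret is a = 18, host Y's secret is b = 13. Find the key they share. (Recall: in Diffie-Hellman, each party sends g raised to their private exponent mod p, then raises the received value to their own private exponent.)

Host Y sends B = g^b mod p = 10^13 mod 139.
10^1 ≡ 10 (mod 139)
10^2 = (10^1)^2 ≡ 10^2 = 100 ≡ 100 (mod 139)
10^4 = (10^2)^2 ≡ 100^2 = 10000 ≡ 131 (mod 139)
10^8 = (10^4)^2 ≡ 131^2 = 17161 ≡ 64 (mod 139)
10^13 = 10^8 · 10^4 · 10^1 ≡ 64 · 131 · 10 ≡ 23 (mod 139).
So B = 23. Host X then computes K = B^a mod p = 23^18 mod 139.
23^1 ≡ 23 (mod 139)
23^2 = (23^1)^2 ≡ 23^2 = 529 ≡ 112 (mod 139)
23^4 = (23^2)^2 ≡ 112^2 = 12544 ≡ 34 (mod 139)
23^8 = (23^4)^2 ≡ 34^2 = 1156 ≡ 44 (mod 139)
23^16 = (23^8)^2 ≡ 44^2 = 1936 ≡ 129 (mod 139)
23^18 = 23^16 · 23^2 ≡ 129 · 112 ≡ 131 (mod 139).

131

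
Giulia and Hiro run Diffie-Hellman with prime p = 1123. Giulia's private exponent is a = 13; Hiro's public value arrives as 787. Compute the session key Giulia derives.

Shared key K = 787^13 mod 1123.
787^1 ≡ 787 (mod 1123)
787^2 = (787^1)^2 ≡ 787^2 = 619369 ≡ 596 (mod 1123)
787^4 = (787^2)^2 ≡ 596^2 = 355216 ≡ 348 (mod 1123)
787^8 = (787^4)^2 ≡ 348^2 = 121104 ≡ 943 (mod 1123)
787^13 = 787^8 · 787^4 · 787^1 ≡ 943 · 348 · 787 ≡ 897 (mod 1123).

897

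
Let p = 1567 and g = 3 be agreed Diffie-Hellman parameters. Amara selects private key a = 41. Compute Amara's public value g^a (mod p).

608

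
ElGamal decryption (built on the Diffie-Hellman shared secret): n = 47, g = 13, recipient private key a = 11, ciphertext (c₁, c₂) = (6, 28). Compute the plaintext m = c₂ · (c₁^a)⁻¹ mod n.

2

Shared mask s = c₁^a mod n = 6^11 mod 47.
6^1 ≡ 6 (mod 47)
6^2 = (6^1)^2 ≡ 6^2 = 36 ≡ 36 (mod 47)
6^4 = (6^2)^2 ≡ 36^2 = 1296 ≡ 27 (mod 47)
6^8 = (6^4)^2 ≡ 27^2 = 729 ≡ 24 (mod 47)
6^11 = 6^8 · 6^2 · 6^1 ≡ 24 · 36 · 6 ≡ 14 (mod 47).
So s = 14; s⁻¹ ≡ 37 (mod 47).
m = c₂ · s⁻¹ mod 47 = 28 · 37 mod 47 = 2.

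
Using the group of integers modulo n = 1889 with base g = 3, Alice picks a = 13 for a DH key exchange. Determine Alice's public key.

Public value = 3^13 mod 1889.
3^1 ≡ 3 (mod 1889)
3^2 = (3^1)^2 ≡ 3^2 = 9 ≡ 9 (mod 1889)
3^4 = (3^2)^2 ≡ 9^2 = 81 ≡ 81 (mod 1889)
3^8 = (3^4)^2 ≡ 81^2 = 6561 ≡ 894 (mod 1889)
3^13 = 3^8 · 3^4 · 3^1 ≡ 894 · 81 · 3 ≡ 7 (mod 1889).

7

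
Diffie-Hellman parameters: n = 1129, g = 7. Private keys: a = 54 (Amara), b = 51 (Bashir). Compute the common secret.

Amara sends A = g^a mod n = 7^54 mod 1129.
7^1 ≡ 7 (mod 1129)
7^2 = (7^1)^2 ≡ 7^2 = 49 ≡ 49 (mod 1129)
7^4 = (7^2)^2 ≡ 49^2 = 2401 ≡ 143 (mod 1129)
7^8 = (7^4)^2 ≡ 143^2 = 20449 ≡ 127 (mod 1129)
7^16 = (7^8)^2 ≡ 127^2 = 16129 ≡ 323 (mod 1129)
7^32 = (7^16)^2 ≡ 323^2 = 104329 ≡ 461 (mod 1129)
7^54 = 7^32 · 7^16 · 7^4 · 7^2 ≡ 461 · 323 · 143 · 49 ≡ 229 (mod 1129).
So A = 229. Bashir then computes K = A^b mod n = 229^51 mod 1129.
229^1 ≡ 229 (mod 1129)
229^2 = (229^1)^2 ≡ 229^2 = 52441 ≡ 507 (mod 1129)
229^4 = (229^2)^2 ≡ 507^2 = 257049 ≡ 766 (mod 1129)
229^8 = (229^4)^2 ≡ 766^2 = 586756 ≡ 805 (mod 1129)
229^16 = (229^8)^2 ≡ 805^2 = 648025 ≡ 1108 (mod 1129)
229^32 = (229^16)^2 ≡ 1108^2 = 1227664 ≡ 441 (mod 1129)
229^51 = 229^32 · 229^16 · 229^2 · 229^1 ≡ 441 · 1108 · 507 · 229 ≡ 363 (mod 1129).

363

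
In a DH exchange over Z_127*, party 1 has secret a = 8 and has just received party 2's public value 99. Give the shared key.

Shared key K = 99^8 mod 127.
99^1 ≡ 99 (mod 127)
99^2 = (99^1)^2 ≡ 99^2 = 9801 ≡ 22 (mod 127)
99^4 = (99^2)^2 ≡ 22^2 = 484 ≡ 103 (mod 127)
99^8 = (99^4)^2 ≡ 103^2 = 10609 ≡ 68 (mod 127)

68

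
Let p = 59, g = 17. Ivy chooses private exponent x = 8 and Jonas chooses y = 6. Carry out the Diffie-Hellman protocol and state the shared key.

Ivy sends A = g^x mod p = 17^8 mod 59.
17^1 ≡ 17 (mod 59)
17^2 = (17^1)^2 ≡ 17^2 = 289 ≡ 53 (mod 59)
17^4 = (17^2)^2 ≡ 53^2 = 2809 ≡ 36 (mod 59)
17^8 = (17^4)^2 ≡ 36^2 = 1296 ≡ 57 (mod 59)
So A = 57. Jonas then computes K = A^y mod p = 57^6 mod 59.
57^1 ≡ 57 (mod 59)
57^2 = (57^1)^2 ≡ 57^2 = 3249 ≡ 4 (mod 59)
57^4 = (57^2)^2 ≡ 4^2 = 16 ≡ 16 (mod 59)
57^6 = 57^4 · 57^2 ≡ 16 · 4 ≡ 5 (mod 59).

5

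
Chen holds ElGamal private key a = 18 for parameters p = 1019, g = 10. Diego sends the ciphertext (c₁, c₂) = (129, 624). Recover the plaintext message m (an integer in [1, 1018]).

355

Shared mask s = c₁^a mod p = 129^18 mod 1019.
129^1 ≡ 129 (mod 1019)
129^2 = (129^1)^2 ≡ 129^2 = 16641 ≡ 337 (mod 1019)
129^4 = (129^2)^2 ≡ 337^2 = 113569 ≡ 460 (mod 1019)
129^8 = (129^4)^2 ≡ 460^2 = 211600 ≡ 667 (mod 1019)
129^16 = (129^8)^2 ≡ 667^2 = 444889 ≡ 605 (mod 1019)
129^18 = 129^16 · 129^2 ≡ 605 · 337 ≡ 85 (mod 1019).
So s = 85; s⁻¹ ≡ 12 (mod 1019).
m = c₂ · s⁻¹ mod 1019 = 624 · 12 mod 1019 = 355.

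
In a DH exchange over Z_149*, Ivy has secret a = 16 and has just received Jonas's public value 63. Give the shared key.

Shared key K = 63^16 mod 149.
63^1 ≡ 63 (mod 149)
63^2 = (63^1)^2 ≡ 63^2 = 3969 ≡ 95 (mod 149)
63^4 = (63^2)^2 ≡ 95^2 = 9025 ≡ 85 (mod 149)
63^8 = (63^4)^2 ≡ 85^2 = 7225 ≡ 73 (mod 149)
63^16 = (63^8)^2 ≡ 73^2 = 5329 ≡ 114 (mod 149)

114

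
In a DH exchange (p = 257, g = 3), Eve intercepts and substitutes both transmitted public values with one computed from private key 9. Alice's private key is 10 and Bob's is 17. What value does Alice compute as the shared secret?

Alice receives Eve's public value M = 3^9 mod 257 instead of the honest one.
3^1 ≡ 3 (mod 257)
3^2 = (3^1)^2 ≡ 3^2 = 9 ≡ 9 (mod 257)
3^4 = (3^2)^2 ≡ 9^2 = 81 ≡ 81 (mod 257)
3^8 = (3^4)^2 ≡ 81^2 = 6561 ≡ 136 (mod 257)
3^9 = 3^8 · 3^1 ≡ 136 · 3 ≡ 151 (mod 257).
So M = 151. Alice computes K = M^10 mod 257.
151^1 ≡ 151 (mod 257)
151^2 = (151^1)^2 ≡ 151^2 = 22801 ≡ 185 (mod 257)
151^4 = (151^2)^2 ≡ 185^2 = 34225 ≡ 44 (mod 257)
151^8 = (151^4)^2 ≡ 44^2 = 1936 ≡ 137 (mod 257)
151^10 = 151^8 · 151^2 ≡ 137 · 185 ≡ 159 (mod 257).

159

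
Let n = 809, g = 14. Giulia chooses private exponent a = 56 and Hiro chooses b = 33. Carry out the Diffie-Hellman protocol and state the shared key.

468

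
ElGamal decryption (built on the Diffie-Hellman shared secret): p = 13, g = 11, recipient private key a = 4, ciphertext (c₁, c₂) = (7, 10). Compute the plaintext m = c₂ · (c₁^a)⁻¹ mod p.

4

Shared mask s = c₁^a mod p = 7^4 mod 13.
7^1 ≡ 7 (mod 13)
7^2 = (7^1)^2 ≡ 7^2 = 49 ≡ 10 (mod 13)
7^4 = (7^2)^2 ≡ 10^2 = 100 ≡ 9 (mod 13)
So s = 9; s⁻¹ ≡ 3 (mod 13).
m = c₂ · s⁻¹ mod 13 = 10 · 3 mod 13 = 4.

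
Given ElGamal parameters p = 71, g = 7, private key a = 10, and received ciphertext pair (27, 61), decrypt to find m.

55

Shared mask s = c₁^a mod p = 27^10 mod 71.
27^1 ≡ 27 (mod 71)
27^2 = (27^1)^2 ≡ 27^2 = 729 ≡ 19 (mod 71)
27^4 = (27^2)^2 ≡ 19^2 = 361 ≡ 6 (mod 71)
27^8 = (27^4)^2 ≡ 6^2 = 36 ≡ 36 (mod 71)
27^10 = 27^8 · 27^2 ≡ 36 · 19 ≡ 45 (mod 71).
So s = 45; s⁻¹ ≡ 30 (mod 71).
m = c₂ · s⁻¹ mod 71 = 61 · 30 mod 71 = 55.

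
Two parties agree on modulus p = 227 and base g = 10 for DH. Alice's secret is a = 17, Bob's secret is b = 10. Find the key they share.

Alice sends A = g^a mod p = 10^17 mod 227.
10^1 ≡ 10 (mod 227)
10^2 = (10^1)^2 ≡ 10^2 = 100 ≡ 100 (mod 227)
10^4 = (10^2)^2 ≡ 100^2 = 10000 ≡ 12 (mod 227)
10^8 = (10^4)^2 ≡ 12^2 = 144 ≡ 144 (mod 227)
10^16 = (10^8)^2 ≡ 144^2 = 20736 ≡ 79 (mod 227)
10^17 = 10^16 · 10^1 ≡ 79 · 10 ≡ 109 (mod 227).
So A = 109. Bob then computes K = A^b mod p = 109^10 mod 227.
109^1 ≡ 109 (mod 227)
109^2 = (109^1)^2 ≡ 109^2 = 11881 ≡ 77 (mod 227)
109^4 = (109^2)^2 ≡ 77^2 = 5929 ≡ 27 (mod 227)
109^8 = (109^4)^2 ≡ 27^2 = 729 ≡ 48 (mod 227)
109^10 = 109^8 · 109^2 ≡ 48 · 77 ≡ 64 (mod 227).

64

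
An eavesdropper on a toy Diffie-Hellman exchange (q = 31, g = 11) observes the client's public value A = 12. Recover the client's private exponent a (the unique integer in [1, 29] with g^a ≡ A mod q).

Try successive powers of 11 modulo 31:
11^1 ≡ 11
11^2 ≡ 28
11^3 ≡ 29
11^4 ≡ 9
11^5 ≡ 6
11^6 ≡ 4
11^7 ≡ 13
11^8 ≡ 19
11^9 ≡ 23
11^10 ≡ 5
11^11 ≡ 24
11^12 ≡ 16
11^13 ≡ 21
11^14 ≡ 14
11^15 ≡ 30
11^16 ≡ 20
11^17 ≡ 3
11^18 ≡ 2
11^19 ≡ 22
11^20 ≡ 25
11^21 ≡ 27
11^22 ≡ 18
11^23 ≡ 12
Found: a = 23.

23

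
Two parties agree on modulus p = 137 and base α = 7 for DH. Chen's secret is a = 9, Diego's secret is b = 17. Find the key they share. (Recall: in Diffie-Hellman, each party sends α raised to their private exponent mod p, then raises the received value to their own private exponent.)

100

Chen sends A = α^a mod p = 7^9 mod 137.
7^1 ≡ 7 (mod 137)
7^2 = (7^1)^2 ≡ 7^2 = 49 ≡ 49 (mod 137)
7^4 = (7^2)^2 ≡ 49^2 = 2401 ≡ 72 (mod 137)
7^8 = (7^4)^2 ≡ 72^2 = 5184 ≡ 115 (mod 137)
7^9 = 7^8 · 7^1 ≡ 115 · 7 ≡ 120 (mod 137).
So A = 120. Diego then computes K = A^b mod p = 120^17 mod 137.
120^1 ≡ 120 (mod 137)
120^2 = (120^1)^2 ≡ 120^2 = 14400 ≡ 15 (mod 137)
120^4 = (120^2)^2 ≡ 15^2 = 225 ≡ 88 (mod 137)
120^8 = (120^4)^2 ≡ 88^2 = 7744 ≡ 72 (mod 137)
120^16 = (120^8)^2 ≡ 72^2 = 5184 ≡ 115 (mod 137)
120^17 = 120^16 · 120^1 ≡ 115 · 120 ≡ 100 (mod 137).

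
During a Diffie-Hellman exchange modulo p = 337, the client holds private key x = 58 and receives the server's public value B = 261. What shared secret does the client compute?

290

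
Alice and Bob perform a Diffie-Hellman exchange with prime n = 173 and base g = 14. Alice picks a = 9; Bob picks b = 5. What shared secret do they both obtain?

23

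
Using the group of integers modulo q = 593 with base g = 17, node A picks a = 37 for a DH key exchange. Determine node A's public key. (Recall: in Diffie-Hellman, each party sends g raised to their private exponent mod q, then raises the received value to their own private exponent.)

Public value = 17^37 (mod 593).
17^1 ≡ 17 (mod 593)
17^2 = (17^1)^2 ≡ 17^2 = 289 ≡ 289 (mod 593)
17^4 = (17^2)^2 ≡ 289^2 = 83521 ≡ 501 (mod 593)
17^8 = (17^4)^2 ≡ 501^2 = 251001 ≡ 162 (mod 593)
17^16 = (17^8)^2 ≡ 162^2 = 26244 ≡ 152 (mod 593)
17^32 = (17^16)^2 ≡ 152^2 = 23104 ≡ 570 (mod 593)
17^37 = 17^32 · 17^4 · 17^1 ≡ 570 · 501 · 17 ≡ 392 (mod 593).

392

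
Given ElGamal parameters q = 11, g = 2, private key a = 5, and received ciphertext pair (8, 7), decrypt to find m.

4

Shared mask s = c₁^a mod q = 8^5 mod 11.
8^1 ≡ 8 (mod 11)
8^2 = (8^1)^2 ≡ 8^2 = 64 ≡ 9 (mod 11)
8^4 = (8^2)^2 ≡ 9^2 = 81 ≡ 4 (mod 11)
8^5 = 8^4 · 8^1 ≡ 4 · 8 ≡ 10 (mod 11).
So s = 10; s⁻¹ ≡ 10 (mod 11).
m = c₂ · s⁻¹ mod 11 = 7 · 10 mod 11 = 4.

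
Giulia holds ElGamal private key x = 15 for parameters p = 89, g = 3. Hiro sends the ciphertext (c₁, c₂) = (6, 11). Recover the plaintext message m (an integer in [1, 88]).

65

Shared mask s = c₁^x mod p = 6^15 mod 89.
6^1 ≡ 6 (mod 89)
6^2 = (6^1)^2 ≡ 6^2 = 36 ≡ 36 (mod 89)
6^4 = (6^2)^2 ≡ 36^2 = 1296 ≡ 50 (mod 89)
6^8 = (6^4)^2 ≡ 50^2 = 2500 ≡ 8 (mod 89)
6^15 = 6^8 · 6^4 · 6^2 · 6^1 ≡ 8 · 50 · 36 · 6 ≡ 70 (mod 89).
So s = 70; s⁻¹ ≡ 14 (mod 89).
m = c₂ · s⁻¹ mod 89 = 11 · 14 mod 89 = 65.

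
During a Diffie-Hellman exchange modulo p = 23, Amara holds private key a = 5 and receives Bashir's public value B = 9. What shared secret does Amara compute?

8

Shared key K = 9^5 mod 23.
9^1 ≡ 9 (mod 23)
9^2 = (9^1)^2 ≡ 9^2 = 81 ≡ 12 (mod 23)
9^4 = (9^2)^2 ≡ 12^2 = 144 ≡ 6 (mod 23)
9^5 = 9^4 · 9^1 ≡ 6 · 9 ≡ 8 (mod 23).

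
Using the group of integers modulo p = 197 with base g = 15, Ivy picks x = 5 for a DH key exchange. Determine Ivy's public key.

137

Public value = 15^5 (mod 197).
15^1 ≡ 15 (mod 197)
15^2 = (15^1)^2 ≡ 15^2 = 225 ≡ 28 (mod 197)
15^4 = (15^2)^2 ≡ 28^2 = 784 ≡ 193 (mod 197)
15^5 = 15^4 · 15^1 ≡ 193 · 15 ≡ 137 (mod 197).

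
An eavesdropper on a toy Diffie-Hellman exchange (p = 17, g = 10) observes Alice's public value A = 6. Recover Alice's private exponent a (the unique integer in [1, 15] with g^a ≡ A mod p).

5

Try successive powers of 10 modulo 17:
10^1 ≡ 10
10^2 ≡ 15
10^3 ≡ 14
10^4 ≡ 4
10^5 ≡ 6
Found: a = 5.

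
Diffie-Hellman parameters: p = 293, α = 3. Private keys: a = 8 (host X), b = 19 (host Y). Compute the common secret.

150

Host X sends A = α^a mod p = 3^8 mod 293.
3^1 ≡ 3 (mod 293)
3^2 = (3^1)^2 ≡ 3^2 = 9 ≡ 9 (mod 293)
3^4 = (3^2)^2 ≡ 9^2 = 81 ≡ 81 (mod 293)
3^8 = (3^4)^2 ≡ 81^2 = 6561 ≡ 115 (mod 293)
So A = 115. Host Y then computes K = A^b mod p = 115^19 mod 293.
115^1 ≡ 115 (mod 293)
115^2 = (115^1)^2 ≡ 115^2 = 13225 ≡ 40 (mod 293)
115^4 = (115^2)^2 ≡ 40^2 = 1600 ≡ 135 (mod 293)
115^8 = (115^4)^2 ≡ 135^2 = 18225 ≡ 59 (mod 293)
115^16 = (115^8)^2 ≡ 59^2 = 3481 ≡ 258 (mod 293)
115^19 = 115^16 · 115^2 · 115^1 ≡ 258 · 40 · 115 ≡ 150 (mod 293).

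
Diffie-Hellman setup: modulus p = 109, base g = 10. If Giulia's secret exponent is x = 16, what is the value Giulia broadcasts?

5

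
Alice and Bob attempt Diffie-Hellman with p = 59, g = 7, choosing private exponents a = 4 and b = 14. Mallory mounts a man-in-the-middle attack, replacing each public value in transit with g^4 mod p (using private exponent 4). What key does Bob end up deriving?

53

Bob receives Mallory's public value M = 7^4 mod 59 instead of the honest one.
7^1 ≡ 7 (mod 59)
7^2 = (7^1)^2 ≡ 7^2 = 49 ≡ 49 (mod 59)
7^4 = (7^2)^2 ≡ 49^2 = 2401 ≡ 41 (mod 59)
So M = 41. Bob computes K = M^14 mod 59.
41^1 ≡ 41 (mod 59)
41^2 = (41^1)^2 ≡ 41^2 = 1681 ≡ 29 (mod 59)
41^4 = (41^2)^2 ≡ 29^2 = 841 ≡ 15 (mod 59)
41^8 = (41^4)^2 ≡ 15^2 = 225 ≡ 48 (mod 59)
41^14 = 41^8 · 41^4 · 41^2 ≡ 48 · 15 · 29 ≡ 53 (mod 59).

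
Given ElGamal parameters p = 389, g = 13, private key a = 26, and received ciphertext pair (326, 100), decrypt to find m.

Shared mask s = c₁^a mod p = 326^26 mod 389.
326^1 ≡ 326 (mod 389)
326^2 = (326^1)^2 ≡ 326^2 = 106276 ≡ 79 (mod 389)
326^4 = (326^2)^2 ≡ 79^2 = 6241 ≡ 17 (mod 389)
326^8 = (326^4)^2 ≡ 17^2 = 289 ≡ 289 (mod 389)
326^16 = (326^8)^2 ≡ 289^2 = 83521 ≡ 275 (mod 389)
326^26 = 326^16 · 326^8 · 326^2 ≡ 275 · 289 · 79 ≡ 65 (mod 389).
So s = 65; s⁻¹ ≡ 6 (mod 389).
m = c₂ · s⁻¹ mod 389 = 100 · 6 mod 389 = 211.

211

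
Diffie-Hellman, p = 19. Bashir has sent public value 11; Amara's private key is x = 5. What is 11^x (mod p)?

7

Shared key K = 11^5 mod 19.
11^1 ≡ 11 (mod 19)
11^2 = (11^1)^2 ≡ 11^2 = 121 ≡ 7 (mod 19)
11^4 = (11^2)^2 ≡ 7^2 = 49 ≡ 11 (mod 19)
11^5 = 11^4 · 11^1 ≡ 11 · 11 ≡ 7 (mod 19).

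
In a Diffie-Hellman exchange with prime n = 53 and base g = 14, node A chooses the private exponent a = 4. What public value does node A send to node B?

Public value = 14^{4} \pmod{53}.
14^1 ≡ 14 (mod 53)
14^2 = (14^1)^2 ≡ 14^2 = 196 ≡ 37 (mod 53)
14^4 = (14^2)^2 ≡ 37^2 = 1369 ≡ 44 (mod 53)

44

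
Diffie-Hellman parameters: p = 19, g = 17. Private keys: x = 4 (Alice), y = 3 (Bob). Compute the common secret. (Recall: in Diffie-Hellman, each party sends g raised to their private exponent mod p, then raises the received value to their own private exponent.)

Alice sends A = g^x mod p = 17^4 mod 19.
17^1 ≡ 17 (mod 19)
17^2 = (17^1)^2 ≡ 17^2 = 289 ≡ 4 (mod 19)
17^4 = (17^2)^2 ≡ 4^2 = 16 ≡ 16 (mod 19)
So A = 16. Bob then computes K = A^y mod p = 16^3 mod 19.
16^1 ≡ 16 (mod 19)
16^2 = (16^1)^2 ≡ 16^2 = 256 ≡ 9 (mod 19)
16^3 = 16^2 · 16^1 ≡ 9 · 16 ≡ 11 (mod 19).

11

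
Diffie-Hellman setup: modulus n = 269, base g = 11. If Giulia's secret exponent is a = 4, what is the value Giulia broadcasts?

Public value = 11^4 (mod 269).
11^1 ≡ 11 (mod 269)
11^2 = (11^1)^2 ≡ 11^2 = 121 ≡ 121 (mod 269)
11^4 = (11^2)^2 ≡ 121^2 = 14641 ≡ 115 (mod 269)

115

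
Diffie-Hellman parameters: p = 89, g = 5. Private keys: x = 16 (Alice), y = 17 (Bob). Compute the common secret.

Alice sends A = g^x mod p = 5^16 mod 89.
5^1 ≡ 5 (mod 89)
5^2 = (5^1)^2 ≡ 5^2 = 25 ≡ 25 (mod 89)
5^4 = (5^2)^2 ≡ 25^2 = 625 ≡ 2 (mod 89)
5^8 = (5^4)^2 ≡ 2^2 = 4 ≡ 4 (mod 89)
5^16 = (5^8)^2 ≡ 4^2 = 16 ≡ 16 (mod 89)
So A = 16. Bob then computes K = A^y mod p = 16^17 mod 89.
16^1 ≡ 16 (mod 89)
16^2 = (16^1)^2 ≡ 16^2 = 256 ≡ 78 (mod 89)
16^4 = (16^2)^2 ≡ 78^2 = 6084 ≡ 32 (mod 89)
16^8 = (16^4)^2 ≡ 32^2 = 1024 ≡ 45 (mod 89)
16^16 = (16^8)^2 ≡ 45^2 = 2025 ≡ 67 (mod 89)
16^17 = 16^16 · 16^1 ≡ 67 · 16 ≡ 4 (mod 89).

4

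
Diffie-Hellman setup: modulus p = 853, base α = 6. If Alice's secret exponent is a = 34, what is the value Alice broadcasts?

796

Public value = 6^34 mod 853.
6^1 ≡ 6 (mod 853)
6^2 = (6^1)^2 ≡ 6^2 = 36 ≡ 36 (mod 853)
6^4 = (6^2)^2 ≡ 36^2 = 1296 ≡ 443 (mod 853)
6^8 = (6^4)^2 ≡ 443^2 = 196249 ≡ 59 (mod 853)
6^16 = (6^8)^2 ≡ 59^2 = 3481 ≡ 69 (mod 853)
6^32 = (6^16)^2 ≡ 69^2 = 4761 ≡ 496 (mod 853)
6^34 = 6^32 · 6^2 ≡ 496 · 36 ≡ 796 (mod 853).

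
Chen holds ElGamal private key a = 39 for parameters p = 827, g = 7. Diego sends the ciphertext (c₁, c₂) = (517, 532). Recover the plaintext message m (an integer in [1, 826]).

Shared mask s = c₁^a mod p = 517^39 mod 827.
517^1 ≡ 517 (mod 827)
517^2 = (517^1)^2 ≡ 517^2 = 267289 ≡ 168 (mod 827)
517^4 = (517^2)^2 ≡ 168^2 = 28224 ≡ 106 (mod 827)
517^8 = (517^4)^2 ≡ 106^2 = 11236 ≡ 485 (mod 827)
517^16 = (517^8)^2 ≡ 485^2 = 235225 ≡ 357 (mod 827)
517^32 = (517^16)^2 ≡ 357^2 = 127449 ≡ 91 (mod 827)
517^39 = 517^32 · 517^4 · 517^2 · 517^1 ≡ 91 · 106 · 168 · 517 ≡ 778 (mod 827).
So s = 778; s⁻¹ ≡ 135 (mod 827).
m = c₂ · s⁻¹ mod 827 = 532 · 135 mod 827 = 698.

698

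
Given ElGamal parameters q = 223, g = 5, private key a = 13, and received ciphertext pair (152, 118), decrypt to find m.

70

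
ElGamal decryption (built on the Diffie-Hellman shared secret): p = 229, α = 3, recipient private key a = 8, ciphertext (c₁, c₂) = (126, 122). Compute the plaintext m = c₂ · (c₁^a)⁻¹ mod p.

137

Shared mask s = c₁^a mod p = 126^8 mod 229.
126^1 ≡ 126 (mod 229)
126^2 = (126^1)^2 ≡ 126^2 = 15876 ≡ 75 (mod 229)
126^4 = (126^2)^2 ≡ 75^2 = 5625 ≡ 129 (mod 229)
126^8 = (126^4)^2 ≡ 129^2 = 16641 ≡ 153 (mod 229)
So s = 153; s⁻¹ ≡ 3 (mod 229).
m = c₂ · s⁻¹ mod 229 = 122 · 3 mod 229 = 137.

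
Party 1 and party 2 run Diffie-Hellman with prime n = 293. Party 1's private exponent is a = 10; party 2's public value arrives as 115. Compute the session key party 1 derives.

16

Shared key K = 115^10 mod 293.
115^1 ≡ 115 (mod 293)
115^2 = (115^1)^2 ≡ 115^2 = 13225 ≡ 40 (mod 293)
115^4 = (115^2)^2 ≡ 40^2 = 1600 ≡ 135 (mod 293)
115^8 = (115^4)^2 ≡ 135^2 = 18225 ≡ 59 (mod 293)
115^10 = 115^8 · 115^2 ≡ 59 · 40 ≡ 16 (mod 293).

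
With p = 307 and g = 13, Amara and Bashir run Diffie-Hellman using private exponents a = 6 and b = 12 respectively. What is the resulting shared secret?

Amara sends A = g^a mod p = 13^6 mod 307.
13^1 ≡ 13 (mod 307)
13^2 = (13^1)^2 ≡ 13^2 = 169 ≡ 169 (mod 307)
13^4 = (13^2)^2 ≡ 169^2 = 28561 ≡ 10 (mod 307)
13^6 = 13^4 · 13^2 ≡ 10 · 169 ≡ 155 (mod 307).
So A = 155. Bashir then computes K = A^b mod p = 155^12 mod 307.
155^1 ≡ 155 (mod 307)
155^2 = (155^1)^2 ≡ 155^2 = 24025 ≡ 79 (mod 307)
155^4 = (155^2)^2 ≡ 79^2 = 6241 ≡ 101 (mod 307)
155^8 = (155^4)^2 ≡ 101^2 = 10201 ≡ 70 (mod 307)
155^12 = 155^8 · 155^4 ≡ 70 · 101 ≡ 9 (mod 307).

9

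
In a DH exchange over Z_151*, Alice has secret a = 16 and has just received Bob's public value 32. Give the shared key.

32

Shared key K = 32^16 mod 151.
32^1 ≡ 32 (mod 151)
32^2 = (32^1)^2 ≡ 32^2 = 1024 ≡ 118 (mod 151)
32^4 = (32^2)^2 ≡ 118^2 = 13924 ≡ 32 (mod 151)
32^8 = (32^4)^2 ≡ 32^2 = 1024 ≡ 118 (mod 151)
32^16 = (32^8)^2 ≡ 118^2 = 13924 ≡ 32 (mod 151)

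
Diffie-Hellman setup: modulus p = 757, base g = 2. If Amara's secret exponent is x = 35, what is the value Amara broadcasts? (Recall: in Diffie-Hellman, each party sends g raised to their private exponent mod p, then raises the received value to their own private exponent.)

418

Public value = 2^35 mod 757.
2^1 ≡ 2 (mod 757)
2^2 = (2^1)^2 ≡ 2^2 = 4 ≡ 4 (mod 757)
2^4 = (2^2)^2 ≡ 4^2 = 16 ≡ 16 (mod 757)
2^8 = (2^4)^2 ≡ 16^2 = 256 ≡ 256 (mod 757)
2^16 = (2^8)^2 ≡ 256^2 = 65536 ≡ 434 (mod 757)
2^32 = (2^16)^2 ≡ 434^2 = 188356 ≡ 620 (mod 757)
2^35 = 2^32 · 2^2 · 2^1 ≡ 620 · 4 · 2 ≡ 418 (mod 757).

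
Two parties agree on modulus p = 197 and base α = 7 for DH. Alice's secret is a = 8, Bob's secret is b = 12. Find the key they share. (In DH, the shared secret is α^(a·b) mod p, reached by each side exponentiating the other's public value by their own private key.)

Bob sends B = α^b mod p = 7^12 mod 197.
7^1 ≡ 7 (mod 197)
7^2 = (7^1)^2 ≡ 7^2 = 49 ≡ 49 (mod 197)
7^4 = (7^2)^2 ≡ 49^2 = 2401 ≡ 37 (mod 197)
7^8 = (7^4)^2 ≡ 37^2 = 1369 ≡ 187 (mod 197)
7^12 = 7^8 · 7^4 ≡ 187 · 37 ≡ 24 (mod 197).
So B = 24. Alice then computes K = B^a mod p = 24^8 mod 197.
24^1 ≡ 24 (mod 197)
24^2 = (24^1)^2 ≡ 24^2 = 576 ≡ 182 (mod 197)
24^4 = (24^2)^2 ≡ 182^2 = 33124 ≡ 28 (mod 197)
24^8 = (24^4)^2 ≡ 28^2 = 784 ≡ 193 (mod 197)

193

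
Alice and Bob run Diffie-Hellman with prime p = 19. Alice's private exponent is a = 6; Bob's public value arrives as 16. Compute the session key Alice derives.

7

Shared key K = 16^6 mod 19.
16^1 ≡ 16 (mod 19)
16^2 = (16^1)^2 ≡ 16^2 = 256 ≡ 9 (mod 19)
16^4 = (16^2)^2 ≡ 9^2 = 81 ≡ 5 (mod 19)
16^6 = 16^4 · 16^2 ≡ 5 · 9 ≡ 7 (mod 19).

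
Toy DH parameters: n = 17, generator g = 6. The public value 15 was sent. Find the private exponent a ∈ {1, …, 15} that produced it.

Try successive powers of 6 modulo 17:
6^1 ≡ 6
6^2 ≡ 2
6^3 ≡ 12
6^4 ≡ 4
6^5 ≡ 7
6^6 ≡ 8
6^7 ≡ 14
6^8 ≡ 16
6^9 ≡ 11
6^10 ≡ 15
Found: a = 10.

10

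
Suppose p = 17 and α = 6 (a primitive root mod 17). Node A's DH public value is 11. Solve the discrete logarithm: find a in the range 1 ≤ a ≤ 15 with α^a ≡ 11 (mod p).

9

Try successive powers of 6 modulo 17:
6^1 ≡ 6
6^2 ≡ 2
6^3 ≡ 12
6^4 ≡ 4
6^5 ≡ 7
6^6 ≡ 8
6^7 ≡ 14
6^8 ≡ 16
6^9 ≡ 11
Found: a = 9.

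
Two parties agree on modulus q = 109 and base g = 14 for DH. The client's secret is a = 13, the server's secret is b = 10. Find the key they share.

The server sends B = g^b mod q = 14^10 mod 109.
14^1 ≡ 14 (mod 109)
14^2 = (14^1)^2 ≡ 14^2 = 196 ≡ 87 (mod 109)
14^4 = (14^2)^2 ≡ 87^2 = 7569 ≡ 48 (mod 109)
14^8 = (14^4)^2 ≡ 48^2 = 2304 ≡ 15 (mod 109)
14^10 = 14^8 · 14^2 ≡ 15 · 87 ≡ 106 (mod 109).
So B = 106. The client then computes K = B^a mod q = 106^13 mod 109.
106^1 ≡ 106 (mod 109)
106^2 = (106^1)^2 ≡ 106^2 = 11236 ≡ 9 (mod 109)
106^4 = (106^2)^2 ≡ 9^2 = 81 ≡ 81 (mod 109)
106^8 = (106^4)^2 ≡ 81^2 = 6561 ≡ 21 (mod 109)
106^13 = 106^8 · 106^4 · 106^1 ≡ 21 · 81 · 106 ≡ 20 (mod 109).

20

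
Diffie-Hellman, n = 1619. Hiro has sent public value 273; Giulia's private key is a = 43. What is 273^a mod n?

Shared key K = 273^43 mod 1619.
273^1 ≡ 273 (mod 1619)
273^2 = (273^1)^2 ≡ 273^2 = 74529 ≡ 55 (mod 1619)
273^4 = (273^2)^2 ≡ 55^2 = 3025 ≡ 1406 (mod 1619)
273^8 = (273^4)^2 ≡ 1406^2 = 1976836 ≡ 37 (mod 1619)
273^16 = (273^8)^2 ≡ 37^2 = 1369 ≡ 1369 (mod 1619)
273^32 = (273^16)^2 ≡ 1369^2 = 1874161 ≡ 978 (mod 1619)
273^43 = 273^32 · 273^8 · 273^2 · 273^1 ≡ 978 · 37 · 55 · 273 ≡ 1247 (mod 1619).

1247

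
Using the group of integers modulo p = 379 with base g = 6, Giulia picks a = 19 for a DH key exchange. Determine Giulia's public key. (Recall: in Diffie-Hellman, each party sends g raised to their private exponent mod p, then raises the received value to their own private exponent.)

Public value = 6^19 (mod 379).
6^1 ≡ 6 (mod 379)
6^2 = (6^1)^2 ≡ 6^2 = 36 ≡ 36 (mod 379)
6^4 = (6^2)^2 ≡ 36^2 = 1296 ≡ 159 (mod 379)
6^8 = (6^4)^2 ≡ 159^2 = 25281 ≡ 267 (mod 379)
6^16 = (6^8)^2 ≡ 267^2 = 71289 ≡ 37 (mod 379)
6^19 = 6^16 · 6^2 · 6^1 ≡ 37 · 36 · 6 ≡ 33 (mod 379).

33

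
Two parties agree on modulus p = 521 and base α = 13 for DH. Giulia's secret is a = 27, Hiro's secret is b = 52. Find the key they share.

Hiro sends B = α^b mod p = 13^52 mod 521.
13^1 ≡ 13 (mod 521)
13^2 = (13^1)^2 ≡ 13^2 = 169 ≡ 169 (mod 521)
13^4 = (13^2)^2 ≡ 169^2 = 28561 ≡ 427 (mod 521)
13^8 = (13^4)^2 ≡ 427^2 = 182329 ≡ 500 (mod 521)
13^16 = (13^8)^2 ≡ 500^2 = 250000 ≡ 441 (mod 521)
13^32 = (13^16)^2 ≡ 441^2 = 194481 ≡ 148 (mod 521)
13^52 = 13^32 · 13^16 · 13^4 ≡ 148 · 441 · 427 ≡ 104 (mod 521).
So B = 104. Giulia then computes K = B^a mod p = 104^27 mod 521.
104^1 ≡ 104 (mod 521)
104^2 = (104^1)^2 ≡ 104^2 = 10816 ≡ 396 (mod 521)
104^4 = (104^2)^2 ≡ 396^2 = 156816 ≡ 516 (mod 521)
104^8 = (104^4)^2 ≡ 516^2 = 266256 ≡ 25 (mod 521)
104^16 = (104^8)^2 ≡ 25^2 = 625 ≡ 104 (mod 521)
104^27 = 104^16 · 104^8 · 104^2 · 104^1 ≡ 104 · 25 · 396 · 104 ≡ 396 (mod 521).

396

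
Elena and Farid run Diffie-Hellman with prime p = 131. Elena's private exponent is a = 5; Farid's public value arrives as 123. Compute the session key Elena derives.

Shared key K = 123^5 mod 131.
123^1 ≡ 123 (mod 131)
123^2 = (123^1)^2 ≡ 123^2 = 15129 ≡ 64 (mod 131)
123^4 = (123^2)^2 ≡ 64^2 = 4096 ≡ 35 (mod 131)
123^5 = 123^4 · 123^1 ≡ 35 · 123 ≡ 113 (mod 131).

113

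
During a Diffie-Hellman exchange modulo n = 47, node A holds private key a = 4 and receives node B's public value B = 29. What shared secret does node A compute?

Shared key K = 29^4 mod 47.
29^1 ≡ 29 (mod 47)
29^2 = (29^1)^2 ≡ 29^2 = 841 ≡ 42 (mod 47)
29^4 = (29^2)^2 ≡ 42^2 = 1764 ≡ 25 (mod 47)

25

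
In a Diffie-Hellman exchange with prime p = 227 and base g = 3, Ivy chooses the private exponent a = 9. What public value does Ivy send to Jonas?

Public value = 3^9 mod 227.
3^1 ≡ 3 (mod 227)
3^2 = (3^1)^2 ≡ 3^2 = 9 ≡ 9 (mod 227)
3^4 = (3^2)^2 ≡ 9^2 = 81 ≡ 81 (mod 227)
3^8 = (3^4)^2 ≡ 81^2 = 6561 ≡ 205 (mod 227)
3^9 = 3^8 · 3^1 ≡ 205 · 3 ≡ 161 (mod 227).

161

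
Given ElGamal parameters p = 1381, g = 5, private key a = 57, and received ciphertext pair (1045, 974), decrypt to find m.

886

Shared mask s = c₁^a mod p = 1045^57 mod 1381.
1045^1 ≡ 1045 (mod 1381)
1045^2 = (1045^1)^2 ≡ 1045^2 = 1092025 ≡ 1035 (mod 1381)
1045^4 = (1045^2)^2 ≡ 1035^2 = 1071225 ≡ 950 (mod 1381)
1045^8 = (1045^4)^2 ≡ 950^2 = 902500 ≡ 707 (mod 1381)
1045^16 = (1045^8)^2 ≡ 707^2 = 499849 ≡ 1308 (mod 1381)
1045^32 = (1045^16)^2 ≡ 1308^2 = 1710864 ≡ 1186 (mod 1381)
1045^57 = 1045^32 · 1045^16 · 1045^8 · 1045^1 ≡ 1186 · 1308 · 707 · 1045 ≡ 1167 (mod 1381).
So s = 1167; s⁻¹ ≡ 897 (mod 1381).
m = c₂ · s⁻¹ mod 1381 = 974 · 897 mod 1381 = 886.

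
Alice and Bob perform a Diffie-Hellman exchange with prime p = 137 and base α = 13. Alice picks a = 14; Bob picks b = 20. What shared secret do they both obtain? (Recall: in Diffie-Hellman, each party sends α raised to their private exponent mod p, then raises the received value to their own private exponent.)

115

Bob sends B = α^b mod p = 13^20 mod 137.
13^1 ≡ 13 (mod 137)
13^2 = (13^1)^2 ≡ 13^2 = 169 ≡ 32 (mod 137)
13^4 = (13^2)^2 ≡ 32^2 = 1024 ≡ 65 (mod 137)
13^8 = (13^4)^2 ≡ 65^2 = 4225 ≡ 115 (mod 137)
13^16 = (13^8)^2 ≡ 115^2 = 13225 ≡ 73 (mod 137)
13^20 = 13^16 · 13^4 ≡ 73 · 65 ≡ 87 (mod 137).
So B = 87. Alice then computes K = B^a mod p = 87^14 mod 137.
87^1 ≡ 87 (mod 137)
87^2 = (87^1)^2 ≡ 87^2 = 7569 ≡ 34 (mod 137)
87^4 = (87^2)^2 ≡ 34^2 = 1156 ≡ 60 (mod 137)
87^8 = (87^4)^2 ≡ 60^2 = 3600 ≡ 38 (mod 137)
87^14 = 87^8 · 87^4 · 87^2 ≡ 38 · 60 · 34 ≡ 115 (mod 137).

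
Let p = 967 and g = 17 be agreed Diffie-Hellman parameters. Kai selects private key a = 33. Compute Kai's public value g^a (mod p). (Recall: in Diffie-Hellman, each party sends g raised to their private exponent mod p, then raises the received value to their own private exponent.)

201

Public value = 17^33 (mod 967).
17^1 ≡ 17 (mod 967)
17^2 = (17^1)^2 ≡ 17^2 = 289 ≡ 289 (mod 967)
17^4 = (17^2)^2 ≡ 289^2 = 83521 ≡ 359 (mod 967)
17^8 = (17^4)^2 ≡ 359^2 = 128881 ≡ 270 (mod 967)
17^16 = (17^8)^2 ≡ 270^2 = 72900 ≡ 375 (mod 967)
17^32 = (17^16)^2 ≡ 375^2 = 140625 ≡ 410 (mod 967)
17^33 = 17^32 · 17^1 ≡ 410 · 17 ≡ 201 (mod 967).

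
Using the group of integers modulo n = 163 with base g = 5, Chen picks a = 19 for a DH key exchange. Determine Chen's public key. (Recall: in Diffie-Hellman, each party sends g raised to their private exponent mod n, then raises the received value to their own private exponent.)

Public value = 5^19 (mod 163).
5^1 ≡ 5 (mod 163)
5^2 = (5^1)^2 ≡ 5^2 = 25 ≡ 25 (mod 163)
5^4 = (5^2)^2 ≡ 25^2 = 625 ≡ 136 (mod 163)
5^8 = (5^4)^2 ≡ 136^2 = 18496 ≡ 77 (mod 163)
5^16 = (5^8)^2 ≡ 77^2 = 5929 ≡ 61 (mod 163)
5^19 = 5^16 · 5^2 · 5^1 ≡ 61 · 25 · 5 ≡ 127 (mod 163).

127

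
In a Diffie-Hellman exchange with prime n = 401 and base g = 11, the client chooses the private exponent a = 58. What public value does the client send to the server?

4

Public value = 11^58 mod 401.
11^1 ≡ 11 (mod 401)
11^2 = (11^1)^2 ≡ 11^2 = 121 ≡ 121 (mod 401)
11^4 = (11^2)^2 ≡ 121^2 = 14641 ≡ 205 (mod 401)
11^8 = (11^4)^2 ≡ 205^2 = 42025 ≡ 321 (mod 401)
11^16 = (11^8)^2 ≡ 321^2 = 103041 ≡ 385 (mod 401)
11^32 = (11^16)^2 ≡ 385^2 = 148225 ≡ 256 (mod 401)
11^58 = 11^32 · 11^16 · 11^8 · 11^2 ≡ 256 · 385 · 321 · 121 ≡ 4 (mod 401).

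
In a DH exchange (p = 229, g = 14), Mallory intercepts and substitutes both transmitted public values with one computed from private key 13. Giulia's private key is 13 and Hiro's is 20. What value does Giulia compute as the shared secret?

111

Giulia receives Mallory's public value M = 14^13 mod 229 instead of the honest one.
14^1 ≡ 14 (mod 229)
14^2 = (14^1)^2 ≡ 14^2 = 196 ≡ 196 (mod 229)
14^4 = (14^2)^2 ≡ 196^2 = 38416 ≡ 173 (mod 229)
14^8 = (14^4)^2 ≡ 173^2 = 29929 ≡ 159 (mod 229)
14^13 = 14^8 · 14^4 · 14^1 ≡ 159 · 173 · 14 ≡ 149 (mod 229).
So M = 149. Giulia computes K = M^13 mod 229.
149^1 ≡ 149 (mod 229)
149^2 = (149^1)^2 ≡ 149^2 = 22201 ≡ 217 (mod 229)
149^4 = (149^2)^2 ≡ 217^2 = 47089 ≡ 144 (mod 229)
149^8 = (149^4)^2 ≡ 144^2 = 20736 ≡ 126 (mod 229)
149^13 = 149^8 · 149^4 · 149^1 ≡ 126 · 144 · 149 ≡ 111 (mod 229).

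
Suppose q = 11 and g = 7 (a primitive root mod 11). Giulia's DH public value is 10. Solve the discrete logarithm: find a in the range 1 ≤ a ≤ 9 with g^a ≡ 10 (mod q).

Try successive powers of 7 modulo 11:
7^1 ≡ 7
7^2 ≡ 5
7^3 ≡ 2
7^4 ≡ 3
7^5 ≡ 10
Found: a = 5.

5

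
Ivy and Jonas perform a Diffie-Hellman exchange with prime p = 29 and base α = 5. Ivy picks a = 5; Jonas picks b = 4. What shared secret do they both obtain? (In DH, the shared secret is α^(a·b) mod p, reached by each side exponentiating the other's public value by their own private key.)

23

Ivy sends A = α^a mod p = 5^5 mod 29.
5^1 ≡ 5 (mod 29)
5^2 = (5^1)^2 ≡ 5^2 = 25 ≡ 25 (mod 29)
5^4 = (5^2)^2 ≡ 25^2 = 625 ≡ 16 (mod 29)
5^5 = 5^4 · 5^1 ≡ 16 · 5 ≡ 22 (mod 29).
So A = 22. Jonas then computes K = A^b mod p = 22^4 mod 29.
22^1 ≡ 22 (mod 29)
22^2 = (22^1)^2 ≡ 22^2 = 484 ≡ 20 (mod 29)
22^4 = (22^2)^2 ≡ 20^2 = 400 ≡ 23 (mod 29)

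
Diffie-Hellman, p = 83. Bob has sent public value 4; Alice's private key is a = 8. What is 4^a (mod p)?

49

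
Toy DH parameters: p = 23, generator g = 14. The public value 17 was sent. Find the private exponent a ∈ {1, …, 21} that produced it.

Try successive powers of 14 modulo 23:
14^1 ≡ 14
14^2 ≡ 12
14^3 ≡ 7
14^4 ≡ 6
14^5 ≡ 15
14^6 ≡ 3
14^7 ≡ 19
14^8 ≡ 13
14^9 ≡ 21
14^10 ≡ 18
14^11 ≡ 22
14^12 ≡ 9
14^13 ≡ 11
14^14 ≡ 16
14^15 ≡ 17
Found: a = 15.

15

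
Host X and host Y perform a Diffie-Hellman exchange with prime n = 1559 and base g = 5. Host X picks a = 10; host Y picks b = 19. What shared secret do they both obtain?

284

Host Y sends B = g^b mod n = 5^19 mod 1559.
5^1 ≡ 5 (mod 1559)
5^2 = (5^1)^2 ≡ 5^2 = 25 ≡ 25 (mod 1559)
5^4 = (5^2)^2 ≡ 25^2 = 625 ≡ 625 (mod 1559)
5^8 = (5^4)^2 ≡ 625^2 = 390625 ≡ 875 (mod 1559)
5^16 = (5^8)^2 ≡ 875^2 = 765625 ≡ 156 (mod 1559)
5^19 = 5^16 · 5^2 · 5^1 ≡ 156 · 25 · 5 ≡ 792 (mod 1559).
So B = 792. Host X then computes K = B^a mod n = 792^10 mod 1559.
792^1 ≡ 792 (mod 1559)
792^2 = (792^1)^2 ≡ 792^2 = 627264 ≡ 546 (mod 1559)
792^4 = (792^2)^2 ≡ 546^2 = 298116 ≡ 347 (mod 1559)
792^8 = (792^4)^2 ≡ 347^2 = 120409 ≡ 366 (mod 1559)
792^10 = 792^8 · 792^2 ≡ 366 · 546 ≡ 284 (mod 1559).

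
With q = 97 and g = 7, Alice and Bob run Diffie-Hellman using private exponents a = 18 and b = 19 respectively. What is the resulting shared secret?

12

Alice sends A = g^a mod q = 7^18 mod 97.
7^1 ≡ 7 (mod 97)
7^2 = (7^1)^2 ≡ 7^2 = 49 ≡ 49 (mod 97)
7^4 = (7^2)^2 ≡ 49^2 = 2401 ≡ 73 (mod 97)
7^8 = (7^4)^2 ≡ 73^2 = 5329 ≡ 91 (mod 97)
7^16 = (7^8)^2 ≡ 91^2 = 8281 ≡ 36 (mod 97)
7^18 = 7^16 · 7^2 ≡ 36 · 49 ≡ 18 (mod 97).
So A = 18. Bob then computes K = A^b mod q = 18^19 mod 97.
18^1 ≡ 18 (mod 97)
18^2 = (18^1)^2 ≡ 18^2 = 324 ≡ 33 (mod 97)
18^4 = (18^2)^2 ≡ 33^2 = 1089 ≡ 22 (mod 97)
18^8 = (18^4)^2 ≡ 22^2 = 484 ≡ 96 (mod 97)
18^16 = (18^8)^2 ≡ 96^2 = 9216 ≡ 1 (mod 97)
18^19 = 18^16 · 18^2 · 18^1 ≡ 1 · 33 · 18 ≡ 12 (mod 97).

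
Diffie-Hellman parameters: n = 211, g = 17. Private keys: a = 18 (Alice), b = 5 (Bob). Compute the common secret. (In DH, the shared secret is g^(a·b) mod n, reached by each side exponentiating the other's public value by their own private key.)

Bob sends B = g^b mod n = 17^5 mod 211.
17^1 ≡ 17 (mod 211)
17^2 = (17^1)^2 ≡ 17^2 = 289 ≡ 78 (mod 211)
17^4 = (17^2)^2 ≡ 78^2 = 6084 ≡ 176 (mod 211)
17^5 = 17^4 · 17^1 ≡ 176 · 17 ≡ 38 (mod 211).
So B = 38. Alice then computes K = B^a mod n = 38^18 mod 211.
38^1 ≡ 38 (mod 211)
38^2 = (38^1)^2 ≡ 38^2 = 1444 ≡ 178 (mod 211)
38^4 = (38^2)^2 ≡ 178^2 = 31684 ≡ 34 (mod 211)
38^8 = (38^4)^2 ≡ 34^2 = 1156 ≡ 101 (mod 211)
38^16 = (38^8)^2 ≡ 101^2 = 10201 ≡ 73 (mod 211)
38^18 = 38^16 · 38^2 ≡ 73 · 178 ≡ 123 (mod 211).

123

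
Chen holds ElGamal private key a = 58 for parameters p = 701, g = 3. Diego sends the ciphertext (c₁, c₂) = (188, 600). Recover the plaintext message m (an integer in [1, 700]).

110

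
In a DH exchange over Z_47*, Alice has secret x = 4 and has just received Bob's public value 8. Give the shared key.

7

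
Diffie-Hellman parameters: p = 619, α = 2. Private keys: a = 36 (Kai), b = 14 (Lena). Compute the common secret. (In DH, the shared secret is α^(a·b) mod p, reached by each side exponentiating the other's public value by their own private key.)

Kai sends A = α^a mod p = 2^36 mod 619.
2^1 ≡ 2 (mod 619)
2^2 = (2^1)^2 ≡ 2^2 = 4 ≡ 4 (mod 619)
2^4 = (2^2)^2 ≡ 4^2 = 16 ≡ 16 (mod 619)
2^8 = (2^4)^2 ≡ 16^2 = 256 ≡ 256 (mod 619)
2^16 = (2^8)^2 ≡ 256^2 = 65536 ≡ 541 (mod 619)
2^32 = (2^16)^2 ≡ 541^2 = 292681 ≡ 513 (mod 619)
2^36 = 2^32 · 2^4 ≡ 513 · 16 ≡ 161 (mod 619).
So A = 161. Lena then computes K = A^b mod p = 161^14 mod 619.
161^1 ≡ 161 (mod 619)
161^2 = (161^1)^2 ≡ 161^2 = 25921 ≡ 542 (mod 619)
161^4 = (161^2)^2 ≡ 542^2 = 293764 ≡ 358 (mod 619)
161^8 = (161^4)^2 ≡ 358^2 = 128164 ≡ 31 (mod 619)
161^14 = 161^8 · 161^4 · 161^2 ≡ 31 · 358 · 542 ≡ 293 (mod 619).

293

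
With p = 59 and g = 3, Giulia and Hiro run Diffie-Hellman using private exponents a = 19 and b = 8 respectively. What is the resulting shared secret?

Hiro sends B = g^b mod p = 3^8 mod 59.
3^1 ≡ 3 (mod 59)
3^2 = (3^1)^2 ≡ 3^2 = 9 ≡ 9 (mod 59)
3^4 = (3^2)^2 ≡ 9^2 = 81 ≡ 22 (mod 59)
3^8 = (3^4)^2 ≡ 22^2 = 484 ≡ 12 (mod 59)
So B = 12. Giulia then computes K = B^a mod p = 12^19 mod 59.
12^1 ≡ 12 (mod 59)
12^2 = (12^1)^2 ≡ 12^2 = 144 ≡ 26 (mod 59)
12^4 = (12^2)^2 ≡ 26^2 = 676 ≡ 27 (mod 59)
12^8 = (12^4)^2 ≡ 27^2 = 729 ≡ 21 (mod 59)
12^16 = (12^8)^2 ≡ 21^2 = 441 ≡ 28 (mod 59)
12^19 = 12^16 · 12^2 · 12^1 ≡ 28 · 26 · 12 ≡ 4 (mod 59).

4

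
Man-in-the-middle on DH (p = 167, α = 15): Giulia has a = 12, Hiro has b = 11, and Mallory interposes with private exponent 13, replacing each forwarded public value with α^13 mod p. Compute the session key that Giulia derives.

Giulia receives Mallory's public value M = 15^13 mod 167 instead of the honest one.
15^1 ≡ 15 (mod 167)
15^2 = (15^1)^2 ≡ 15^2 = 225 ≡ 58 (mod 167)
15^4 = (15^2)^2 ≡ 58^2 = 3364 ≡ 24 (mod 167)
15^8 = (15^4)^2 ≡ 24^2 = 576 ≡ 75 (mod 167)
15^13 = 15^8 · 15^4 · 15^1 ≡ 75 · 24 · 15 ≡ 113 (mod 167).
So M = 113. Giulia computes K = M^12 mod 167.
113^1 ≡ 113 (mod 167)
113^2 = (113^1)^2 ≡ 113^2 = 12769 ≡ 77 (mod 167)
113^4 = (113^2)^2 ≡ 77^2 = 5929 ≡ 84 (mod 167)
113^8 = (113^4)^2 ≡ 84^2 = 7056 ≡ 42 (mod 167)
113^12 = 113^8 · 113^4 ≡ 42 · 84 ≡ 21 (mod 167).

21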